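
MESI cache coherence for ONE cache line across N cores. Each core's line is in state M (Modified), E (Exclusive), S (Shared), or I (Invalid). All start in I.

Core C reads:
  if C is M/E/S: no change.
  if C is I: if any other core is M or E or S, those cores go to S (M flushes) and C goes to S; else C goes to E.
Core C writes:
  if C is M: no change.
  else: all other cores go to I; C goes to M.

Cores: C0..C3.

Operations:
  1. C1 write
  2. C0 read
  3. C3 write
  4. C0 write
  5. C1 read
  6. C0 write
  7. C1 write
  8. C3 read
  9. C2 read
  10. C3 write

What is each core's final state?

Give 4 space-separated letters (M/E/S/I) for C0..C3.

Op 1: C1 write [C1 write: invalidate none -> C1=M] -> [I,M,I,I]
Op 2: C0 read [C0 read from I: others=['C1=M'] -> C0=S, others downsized to S] -> [S,S,I,I]
Op 3: C3 write [C3 write: invalidate ['C0=S', 'C1=S'] -> C3=M] -> [I,I,I,M]
Op 4: C0 write [C0 write: invalidate ['C3=M'] -> C0=M] -> [M,I,I,I]
Op 5: C1 read [C1 read from I: others=['C0=M'] -> C1=S, others downsized to S] -> [S,S,I,I]
Op 6: C0 write [C0 write: invalidate ['C1=S'] -> C0=M] -> [M,I,I,I]
Op 7: C1 write [C1 write: invalidate ['C0=M'] -> C1=M] -> [I,M,I,I]
Op 8: C3 read [C3 read from I: others=['C1=M'] -> C3=S, others downsized to S] -> [I,S,I,S]
Op 9: C2 read [C2 read from I: others=['C1=S', 'C3=S'] -> C2=S, others downsized to S] -> [I,S,S,S]
Op 10: C3 write [C3 write: invalidate ['C1=S', 'C2=S'] -> C3=M] -> [I,I,I,M]

Answer: I I I M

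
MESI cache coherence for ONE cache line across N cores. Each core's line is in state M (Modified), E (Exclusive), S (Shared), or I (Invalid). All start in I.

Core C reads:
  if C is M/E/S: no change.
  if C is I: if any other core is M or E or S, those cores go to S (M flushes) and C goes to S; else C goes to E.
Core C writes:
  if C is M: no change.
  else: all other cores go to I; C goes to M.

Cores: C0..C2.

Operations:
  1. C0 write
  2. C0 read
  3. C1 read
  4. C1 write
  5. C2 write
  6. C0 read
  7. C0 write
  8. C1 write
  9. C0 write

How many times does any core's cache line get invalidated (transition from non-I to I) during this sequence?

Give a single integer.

Op 1: C0 write [C0 write: invalidate none -> C0=M] -> [M,I,I] (invalidations this op: 0; running total: 0)
Op 2: C0 read [C0 read: already in M, no change] -> [M,I,I] (invalidations this op: 0; running total: 0)
Op 3: C1 read [C1 read from I: others=['C0=M'] -> C1=S, others downsized to S] -> [S,S,I] (invalidations this op: 0; running total: 0)
Op 4: C1 write [C1 write: invalidate ['C0=S'] -> C1=M] -> [I,M,I] (invalidations this op: 1; running total: 1)
Op 5: C2 write [C2 write: invalidate ['C1=M'] -> C2=M] -> [I,I,M] (invalidations this op: 1; running total: 2)
Op 6: C0 read [C0 read from I: others=['C2=M'] -> C0=S, others downsized to S] -> [S,I,S] (invalidations this op: 0; running total: 2)
Op 7: C0 write [C0 write: invalidate ['C2=S'] -> C0=M] -> [M,I,I] (invalidations this op: 1; running total: 3)
Op 8: C1 write [C1 write: invalidate ['C0=M'] -> C1=M] -> [I,M,I] (invalidations this op: 1; running total: 4)
Op 9: C0 write [C0 write: invalidate ['C1=M'] -> C0=M] -> [M,I,I] (invalidations this op: 1; running total: 5)

Answer: 5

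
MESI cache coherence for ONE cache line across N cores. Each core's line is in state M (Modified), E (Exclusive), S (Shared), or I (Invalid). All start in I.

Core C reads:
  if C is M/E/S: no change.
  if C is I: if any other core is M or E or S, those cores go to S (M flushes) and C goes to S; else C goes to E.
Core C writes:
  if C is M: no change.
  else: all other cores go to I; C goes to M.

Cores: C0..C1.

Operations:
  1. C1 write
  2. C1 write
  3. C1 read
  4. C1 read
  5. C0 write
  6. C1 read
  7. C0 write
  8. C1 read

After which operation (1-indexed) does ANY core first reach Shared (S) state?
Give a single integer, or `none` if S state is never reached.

Answer: 6

Derivation:
Op 1: C1 write [C1 write: invalidate none -> C1=M] -> [I,M]
Op 2: C1 write [C1 write: already M (modified), no change] -> [I,M]
Op 3: C1 read [C1 read: already in M, no change] -> [I,M]
Op 4: C1 read [C1 read: already in M, no change] -> [I,M]
Op 5: C0 write [C0 write: invalidate ['C1=M'] -> C0=M] -> [M,I]
Op 6: C1 read [C1 read from I: others=['C0=M'] -> C1=S, others downsized to S] -> [S,S]
  -> First S state at op 6; remaining ops need not be traced.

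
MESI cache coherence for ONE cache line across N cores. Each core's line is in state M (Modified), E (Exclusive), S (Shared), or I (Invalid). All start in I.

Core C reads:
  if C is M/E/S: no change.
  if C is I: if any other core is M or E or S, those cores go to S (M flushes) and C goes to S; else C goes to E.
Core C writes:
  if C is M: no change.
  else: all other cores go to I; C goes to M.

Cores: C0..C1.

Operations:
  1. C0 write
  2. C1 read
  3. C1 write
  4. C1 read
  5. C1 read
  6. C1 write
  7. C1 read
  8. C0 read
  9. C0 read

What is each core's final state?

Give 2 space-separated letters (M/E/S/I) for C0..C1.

Answer: S S

Derivation:
Op 1: C0 write [C0 write: invalidate none -> C0=M] -> [M,I]
Op 2: C1 read [C1 read from I: others=['C0=M'] -> C1=S, others downsized to S] -> [S,S]
Op 3: C1 write [C1 write: invalidate ['C0=S'] -> C1=M] -> [I,M]
Op 4: C1 read [C1 read: already in M, no change] -> [I,M]
Op 5: C1 read [C1 read: already in M, no change] -> [I,M]
Op 6: C1 write [C1 write: already M (modified), no change] -> [I,M]
Op 7: C1 read [C1 read: already in M, no change] -> [I,M]
Op 8: C0 read [C0 read from I: others=['C1=M'] -> C0=S, others downsized to S] -> [S,S]
Op 9: C0 read [C0 read: already in S, no change] -> [S,S]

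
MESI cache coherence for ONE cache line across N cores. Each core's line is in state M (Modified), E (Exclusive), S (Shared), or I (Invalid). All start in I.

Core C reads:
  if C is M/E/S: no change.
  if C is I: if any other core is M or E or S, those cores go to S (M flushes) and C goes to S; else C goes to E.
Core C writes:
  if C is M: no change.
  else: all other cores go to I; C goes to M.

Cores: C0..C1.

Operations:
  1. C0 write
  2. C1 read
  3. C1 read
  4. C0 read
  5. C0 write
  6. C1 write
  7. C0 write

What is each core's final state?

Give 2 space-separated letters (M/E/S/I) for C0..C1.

Op 1: C0 write [C0 write: invalidate none -> C0=M] -> [M,I]
Op 2: C1 read [C1 read from I: others=['C0=M'] -> C1=S, others downsized to S] -> [S,S]
Op 3: C1 read [C1 read: already in S, no change] -> [S,S]
Op 4: C0 read [C0 read: already in S, no change] -> [S,S]
Op 5: C0 write [C0 write: invalidate ['C1=S'] -> C0=M] -> [M,I]
Op 6: C1 write [C1 write: invalidate ['C0=M'] -> C1=M] -> [I,M]
Op 7: C0 write [C0 write: invalidate ['C1=M'] -> C0=M] -> [M,I]

Answer: M I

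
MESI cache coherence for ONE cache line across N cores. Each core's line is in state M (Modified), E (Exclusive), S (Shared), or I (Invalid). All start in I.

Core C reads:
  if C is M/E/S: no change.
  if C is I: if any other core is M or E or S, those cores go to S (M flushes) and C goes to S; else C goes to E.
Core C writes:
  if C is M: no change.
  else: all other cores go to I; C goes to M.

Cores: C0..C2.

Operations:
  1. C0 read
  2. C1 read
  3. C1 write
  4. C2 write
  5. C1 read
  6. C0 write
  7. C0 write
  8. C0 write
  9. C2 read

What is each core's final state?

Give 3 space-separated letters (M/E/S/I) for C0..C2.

Op 1: C0 read [C0 read from I: no other sharers -> C0=E (exclusive)] -> [E,I,I]
Op 2: C1 read [C1 read from I: others=['C0=E'] -> C1=S, others downsized to S] -> [S,S,I]
Op 3: C1 write [C1 write: invalidate ['C0=S'] -> C1=M] -> [I,M,I]
Op 4: C2 write [C2 write: invalidate ['C1=M'] -> C2=M] -> [I,I,M]
Op 5: C1 read [C1 read from I: others=['C2=M'] -> C1=S, others downsized to S] -> [I,S,S]
Op 6: C0 write [C0 write: invalidate ['C1=S', 'C2=S'] -> C0=M] -> [M,I,I]
Op 7: C0 write [C0 write: already M (modified), no change] -> [M,I,I]
Op 8: C0 write [C0 write: already M (modified), no change] -> [M,I,I]
Op 9: C2 read [C2 read from I: others=['C0=M'] -> C2=S, others downsized to S] -> [S,I,S]

Answer: S I S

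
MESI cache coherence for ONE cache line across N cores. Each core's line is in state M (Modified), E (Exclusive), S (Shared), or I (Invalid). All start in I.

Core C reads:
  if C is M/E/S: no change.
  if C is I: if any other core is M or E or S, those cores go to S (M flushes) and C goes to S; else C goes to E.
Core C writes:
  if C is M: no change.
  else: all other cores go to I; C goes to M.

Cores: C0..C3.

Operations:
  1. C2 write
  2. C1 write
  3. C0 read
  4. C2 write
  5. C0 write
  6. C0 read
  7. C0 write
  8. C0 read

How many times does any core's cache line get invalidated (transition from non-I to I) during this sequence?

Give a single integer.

Op 1: C2 write [C2 write: invalidate none -> C2=M] -> [I,I,M,I] (invalidations this op: 0; running total: 0)
Op 2: C1 write [C1 write: invalidate ['C2=M'] -> C1=M] -> [I,M,I,I] (invalidations this op: 1; running total: 1)
Op 3: C0 read [C0 read from I: others=['C1=M'] -> C0=S, others downsized to S] -> [S,S,I,I] (invalidations this op: 0; running total: 1)
Op 4: C2 write [C2 write: invalidate ['C0=S', 'C1=S'] -> C2=M] -> [I,I,M,I] (invalidations this op: 2; running total: 3)
Op 5: C0 write [C0 write: invalidate ['C2=M'] -> C0=M] -> [M,I,I,I] (invalidations this op: 1; running total: 4)
Op 6: C0 read [C0 read: already in M, no change] -> [M,I,I,I] (invalidations this op: 0; running total: 4)
Op 7: C0 write [C0 write: already M (modified), no change] -> [M,I,I,I] (invalidations this op: 0; running total: 4)
Op 8: C0 read [C0 read: already in M, no change] -> [M,I,I,I] (invalidations this op: 0; running total: 4)

Answer: 4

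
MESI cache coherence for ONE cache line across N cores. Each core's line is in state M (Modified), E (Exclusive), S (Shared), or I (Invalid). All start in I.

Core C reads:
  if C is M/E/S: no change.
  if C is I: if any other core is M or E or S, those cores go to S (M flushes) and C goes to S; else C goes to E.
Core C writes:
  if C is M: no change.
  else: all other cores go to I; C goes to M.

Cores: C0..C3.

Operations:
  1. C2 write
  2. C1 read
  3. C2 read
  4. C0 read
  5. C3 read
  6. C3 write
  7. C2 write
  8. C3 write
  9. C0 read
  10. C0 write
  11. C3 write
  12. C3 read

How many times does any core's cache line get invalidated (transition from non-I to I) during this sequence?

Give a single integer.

Answer: 7

Derivation:
Op 1: C2 write [C2 write: invalidate none -> C2=M] -> [I,I,M,I] (invalidations this op: 0; running total: 0)
Op 2: C1 read [C1 read from I: others=['C2=M'] -> C1=S, others downsized to S] -> [I,S,S,I] (invalidations this op: 0; running total: 0)
Op 3: C2 read [C2 read: already in S, no change] -> [I,S,S,I] (invalidations this op: 0; running total: 0)
Op 4: C0 read [C0 read from I: others=['C1=S', 'C2=S'] -> C0=S, others downsized to S] -> [S,S,S,I] (invalidations this op: 0; running total: 0)
Op 5: C3 read [C3 read from I: others=['C0=S', 'C1=S', 'C2=S'] -> C3=S, others downsized to S] -> [S,S,S,S] (invalidations this op: 0; running total: 0)
Op 6: C3 write [C3 write: invalidate ['C0=S', 'C1=S', 'C2=S'] -> C3=M] -> [I,I,I,M] (invalidations this op: 3; running total: 3)
Op 7: C2 write [C2 write: invalidate ['C3=M'] -> C2=M] -> [I,I,M,I] (invalidations this op: 1; running total: 4)
Op 8: C3 write [C3 write: invalidate ['C2=M'] -> C3=M] -> [I,I,I,M] (invalidations this op: 1; running total: 5)
Op 9: C0 read [C0 read from I: others=['C3=M'] -> C0=S, others downsized to S] -> [S,I,I,S] (invalidations this op: 0; running total: 5)
Op 10: C0 write [C0 write: invalidate ['C3=S'] -> C0=M] -> [M,I,I,I] (invalidations this op: 1; running total: 6)
Op 11: C3 write [C3 write: invalidate ['C0=M'] -> C3=M] -> [I,I,I,M] (invalidations this op: 1; running total: 7)
Op 12: C3 read [C3 read: already in M, no change] -> [I,I,I,M] (invalidations this op: 0; running total: 7)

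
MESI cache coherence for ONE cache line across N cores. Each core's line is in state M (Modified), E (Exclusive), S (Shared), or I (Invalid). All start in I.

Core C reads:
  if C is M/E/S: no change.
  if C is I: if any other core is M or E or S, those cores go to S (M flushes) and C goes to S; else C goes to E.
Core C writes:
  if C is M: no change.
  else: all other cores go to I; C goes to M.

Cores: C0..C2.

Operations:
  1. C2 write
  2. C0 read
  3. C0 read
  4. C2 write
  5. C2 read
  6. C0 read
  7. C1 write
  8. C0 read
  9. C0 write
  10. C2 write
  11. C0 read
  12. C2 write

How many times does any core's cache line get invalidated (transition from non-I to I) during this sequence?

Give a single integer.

Op 1: C2 write [C2 write: invalidate none -> C2=M] -> [I,I,M] (invalidations this op: 0; running total: 0)
Op 2: C0 read [C0 read from I: others=['C2=M'] -> C0=S, others downsized to S] -> [S,I,S] (invalidations this op: 0; running total: 0)
Op 3: C0 read [C0 read: already in S, no change] -> [S,I,S] (invalidations this op: 0; running total: 0)
Op 4: C2 write [C2 write: invalidate ['C0=S'] -> C2=M] -> [I,I,M] (invalidations this op: 1; running total: 1)
Op 5: C2 read [C2 read: already in M, no change] -> [I,I,M] (invalidations this op: 0; running total: 1)
Op 6: C0 read [C0 read from I: others=['C2=M'] -> C0=S, others downsized to S] -> [S,I,S] (invalidations this op: 0; running total: 1)
Op 7: C1 write [C1 write: invalidate ['C0=S', 'C2=S'] -> C1=M] -> [I,M,I] (invalidations this op: 2; running total: 3)
Op 8: C0 read [C0 read from I: others=['C1=M'] -> C0=S, others downsized to S] -> [S,S,I] (invalidations this op: 0; running total: 3)
Op 9: C0 write [C0 write: invalidate ['C1=S'] -> C0=M] -> [M,I,I] (invalidations this op: 1; running total: 4)
Op 10: C2 write [C2 write: invalidate ['C0=M'] -> C2=M] -> [I,I,M] (invalidations this op: 1; running total: 5)
Op 11: C0 read [C0 read from I: others=['C2=M'] -> C0=S, others downsized to S] -> [S,I,S] (invalidations this op: 0; running total: 5)
Op 12: C2 write [C2 write: invalidate ['C0=S'] -> C2=M] -> [I,I,M] (invalidations this op: 1; running total: 6)

Answer: 6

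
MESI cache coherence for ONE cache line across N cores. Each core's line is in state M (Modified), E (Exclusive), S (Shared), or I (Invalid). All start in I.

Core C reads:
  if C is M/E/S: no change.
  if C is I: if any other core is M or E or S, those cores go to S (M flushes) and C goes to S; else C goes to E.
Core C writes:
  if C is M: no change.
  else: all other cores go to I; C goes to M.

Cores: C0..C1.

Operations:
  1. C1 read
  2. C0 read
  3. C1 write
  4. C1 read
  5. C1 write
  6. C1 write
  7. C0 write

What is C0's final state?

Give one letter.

Op 1: C1 read [C1 read from I: no other sharers -> C1=E (exclusive)] -> [I,E]
Op 2: C0 read [C0 read from I: others=['C1=E'] -> C0=S, others downsized to S] -> [S,S]
Op 3: C1 write [C1 write: invalidate ['C0=S'] -> C1=M] -> [I,M]
Op 4: C1 read [C1 read: already in M, no change] -> [I,M]
Op 5: C1 write [C1 write: already M (modified), no change] -> [I,M]
Op 6: C1 write [C1 write: already M (modified), no change] -> [I,M]
Op 7: C0 write [C0 write: invalidate ['C1=M'] -> C0=M] -> [M,I]

Answer: M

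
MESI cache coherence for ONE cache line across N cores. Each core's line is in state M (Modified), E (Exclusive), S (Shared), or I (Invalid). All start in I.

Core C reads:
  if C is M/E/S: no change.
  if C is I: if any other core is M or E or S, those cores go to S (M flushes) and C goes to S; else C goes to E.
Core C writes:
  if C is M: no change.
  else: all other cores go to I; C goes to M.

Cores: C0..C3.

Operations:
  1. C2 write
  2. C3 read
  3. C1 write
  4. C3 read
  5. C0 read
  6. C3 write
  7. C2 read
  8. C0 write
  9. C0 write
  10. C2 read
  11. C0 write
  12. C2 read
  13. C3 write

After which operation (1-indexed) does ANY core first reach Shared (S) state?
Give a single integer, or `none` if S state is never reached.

Answer: 2

Derivation:
Op 1: C2 write [C2 write: invalidate none -> C2=M] -> [I,I,M,I]
Op 2: C3 read [C3 read from I: others=['C2=M'] -> C3=S, others downsized to S] -> [I,I,S,S]
  -> First S state at op 2; remaining ops need not be traced.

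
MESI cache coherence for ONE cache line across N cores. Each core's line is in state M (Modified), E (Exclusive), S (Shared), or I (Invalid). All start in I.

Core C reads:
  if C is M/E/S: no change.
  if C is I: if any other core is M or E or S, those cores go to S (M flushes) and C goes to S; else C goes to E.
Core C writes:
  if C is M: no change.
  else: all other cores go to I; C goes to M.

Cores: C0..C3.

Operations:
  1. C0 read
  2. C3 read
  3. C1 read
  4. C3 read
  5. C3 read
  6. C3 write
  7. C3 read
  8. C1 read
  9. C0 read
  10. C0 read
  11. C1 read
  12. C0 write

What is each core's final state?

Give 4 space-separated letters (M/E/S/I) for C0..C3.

Answer: M I I I

Derivation:
Op 1: C0 read [C0 read from I: no other sharers -> C0=E (exclusive)] -> [E,I,I,I]
Op 2: C3 read [C3 read from I: others=['C0=E'] -> C3=S, others downsized to S] -> [S,I,I,S]
Op 3: C1 read [C1 read from I: others=['C0=S', 'C3=S'] -> C1=S, others downsized to S] -> [S,S,I,S]
Op 4: C3 read [C3 read: already in S, no change] -> [S,S,I,S]
Op 5: C3 read [C3 read: already in S, no change] -> [S,S,I,S]
Op 6: C3 write [C3 write: invalidate ['C0=S', 'C1=S'] -> C3=M] -> [I,I,I,M]
Op 7: C3 read [C3 read: already in M, no change] -> [I,I,I,M]
Op 8: C1 read [C1 read from I: others=['C3=M'] -> C1=S, others downsized to S] -> [I,S,I,S]
Op 9: C0 read [C0 read from I: others=['C1=S', 'C3=S'] -> C0=S, others downsized to S] -> [S,S,I,S]
Op 10: C0 read [C0 read: already in S, no change] -> [S,S,I,S]
Op 11: C1 read [C1 read: already in S, no change] -> [S,S,I,S]
Op 12: C0 write [C0 write: invalidate ['C1=S', 'C3=S'] -> C0=M] -> [M,I,I,I]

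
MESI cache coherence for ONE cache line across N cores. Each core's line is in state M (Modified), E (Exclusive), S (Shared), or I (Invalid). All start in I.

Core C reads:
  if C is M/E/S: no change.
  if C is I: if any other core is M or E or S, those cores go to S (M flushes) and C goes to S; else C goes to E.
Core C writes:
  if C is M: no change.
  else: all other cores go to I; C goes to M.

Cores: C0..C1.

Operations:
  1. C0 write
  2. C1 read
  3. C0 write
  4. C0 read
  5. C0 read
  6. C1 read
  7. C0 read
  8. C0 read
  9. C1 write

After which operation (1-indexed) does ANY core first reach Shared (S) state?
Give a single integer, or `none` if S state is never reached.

Answer: 2

Derivation:
Op 1: C0 write [C0 write: invalidate none -> C0=M] -> [M,I]
Op 2: C1 read [C1 read from I: others=['C0=M'] -> C1=S, others downsized to S] -> [S,S]
  -> First S state at op 2; remaining ops need not be traced.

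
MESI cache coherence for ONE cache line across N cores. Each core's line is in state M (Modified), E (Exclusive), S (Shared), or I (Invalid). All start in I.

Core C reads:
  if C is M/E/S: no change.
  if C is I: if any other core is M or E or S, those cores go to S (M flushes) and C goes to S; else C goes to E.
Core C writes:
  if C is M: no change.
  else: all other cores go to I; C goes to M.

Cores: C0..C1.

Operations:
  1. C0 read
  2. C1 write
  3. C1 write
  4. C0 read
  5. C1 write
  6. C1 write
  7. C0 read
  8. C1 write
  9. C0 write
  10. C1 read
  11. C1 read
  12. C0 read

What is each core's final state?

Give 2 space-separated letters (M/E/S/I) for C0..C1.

Op 1: C0 read [C0 read from I: no other sharers -> C0=E (exclusive)] -> [E,I]
Op 2: C1 write [C1 write: invalidate ['C0=E'] -> C1=M] -> [I,M]
Op 3: C1 write [C1 write: already M (modified), no change] -> [I,M]
Op 4: C0 read [C0 read from I: others=['C1=M'] -> C0=S, others downsized to S] -> [S,S]
Op 5: C1 write [C1 write: invalidate ['C0=S'] -> C1=M] -> [I,M]
Op 6: C1 write [C1 write: already M (modified), no change] -> [I,M]
Op 7: C0 read [C0 read from I: others=['C1=M'] -> C0=S, others downsized to S] -> [S,S]
Op 8: C1 write [C1 write: invalidate ['C0=S'] -> C1=M] -> [I,M]
Op 9: C0 write [C0 write: invalidate ['C1=M'] -> C0=M] -> [M,I]
Op 10: C1 read [C1 read from I: others=['C0=M'] -> C1=S, others downsized to S] -> [S,S]
Op 11: C1 read [C1 read: already in S, no change] -> [S,S]
Op 12: C0 read [C0 read: already in S, no change] -> [S,S]

Answer: S S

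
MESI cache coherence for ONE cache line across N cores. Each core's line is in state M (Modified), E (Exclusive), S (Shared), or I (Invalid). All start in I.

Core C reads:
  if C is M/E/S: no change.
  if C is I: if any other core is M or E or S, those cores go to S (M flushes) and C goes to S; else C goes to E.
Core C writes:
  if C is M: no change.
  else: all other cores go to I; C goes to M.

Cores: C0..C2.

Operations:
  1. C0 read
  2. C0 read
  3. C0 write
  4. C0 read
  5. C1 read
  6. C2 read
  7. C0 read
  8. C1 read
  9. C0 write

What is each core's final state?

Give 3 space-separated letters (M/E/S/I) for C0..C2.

Op 1: C0 read [C0 read from I: no other sharers -> C0=E (exclusive)] -> [E,I,I]
Op 2: C0 read [C0 read: already in E, no change] -> [E,I,I]
Op 3: C0 write [C0 write: invalidate none -> C0=M] -> [M,I,I]
Op 4: C0 read [C0 read: already in M, no change] -> [M,I,I]
Op 5: C1 read [C1 read from I: others=['C0=M'] -> C1=S, others downsized to S] -> [S,S,I]
Op 6: C2 read [C2 read from I: others=['C0=S', 'C1=S'] -> C2=S, others downsized to S] -> [S,S,S]
Op 7: C0 read [C0 read: already in S, no change] -> [S,S,S]
Op 8: C1 read [C1 read: already in S, no change] -> [S,S,S]
Op 9: C0 write [C0 write: invalidate ['C1=S', 'C2=S'] -> C0=M] -> [M,I,I]

Answer: M I I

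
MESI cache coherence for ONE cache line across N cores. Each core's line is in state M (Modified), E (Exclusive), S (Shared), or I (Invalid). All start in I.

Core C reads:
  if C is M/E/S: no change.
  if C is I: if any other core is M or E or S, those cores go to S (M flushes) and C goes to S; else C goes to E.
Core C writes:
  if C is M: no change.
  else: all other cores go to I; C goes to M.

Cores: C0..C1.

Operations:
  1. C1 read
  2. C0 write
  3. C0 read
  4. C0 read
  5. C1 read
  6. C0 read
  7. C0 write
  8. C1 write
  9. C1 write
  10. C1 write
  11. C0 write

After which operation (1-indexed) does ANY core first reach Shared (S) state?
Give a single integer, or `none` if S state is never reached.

Op 1: C1 read [C1 read from I: no other sharers -> C1=E (exclusive)] -> [I,E]
Op 2: C0 write [C0 write: invalidate ['C1=E'] -> C0=M] -> [M,I]
Op 3: C0 read [C0 read: already in M, no change] -> [M,I]
Op 4: C0 read [C0 read: already in M, no change] -> [M,I]
Op 5: C1 read [C1 read from I: others=['C0=M'] -> C1=S, others downsized to S] -> [S,S]
  -> First S state at op 5; remaining ops need not be traced.

Answer: 5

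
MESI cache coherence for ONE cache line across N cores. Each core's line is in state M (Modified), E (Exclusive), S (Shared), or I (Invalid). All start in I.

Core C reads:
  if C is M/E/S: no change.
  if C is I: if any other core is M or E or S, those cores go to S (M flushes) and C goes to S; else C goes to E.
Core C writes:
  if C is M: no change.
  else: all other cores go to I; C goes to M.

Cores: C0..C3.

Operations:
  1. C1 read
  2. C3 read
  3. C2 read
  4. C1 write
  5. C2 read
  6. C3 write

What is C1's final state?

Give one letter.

Answer: I

Derivation:
Op 1: C1 read [C1 read from I: no other sharers -> C1=E (exclusive)] -> [I,E,I,I]
Op 2: C3 read [C3 read from I: others=['C1=E'] -> C3=S, others downsized to S] -> [I,S,I,S]
Op 3: C2 read [C2 read from I: others=['C1=S', 'C3=S'] -> C2=S, others downsized to S] -> [I,S,S,S]
Op 4: C1 write [C1 write: invalidate ['C2=S', 'C3=S'] -> C1=M] -> [I,M,I,I]
Op 5: C2 read [C2 read from I: others=['C1=M'] -> C2=S, others downsized to S] -> [I,S,S,I]
Op 6: C3 write [C3 write: invalidate ['C1=S', 'C2=S'] -> C3=M] -> [I,I,I,M]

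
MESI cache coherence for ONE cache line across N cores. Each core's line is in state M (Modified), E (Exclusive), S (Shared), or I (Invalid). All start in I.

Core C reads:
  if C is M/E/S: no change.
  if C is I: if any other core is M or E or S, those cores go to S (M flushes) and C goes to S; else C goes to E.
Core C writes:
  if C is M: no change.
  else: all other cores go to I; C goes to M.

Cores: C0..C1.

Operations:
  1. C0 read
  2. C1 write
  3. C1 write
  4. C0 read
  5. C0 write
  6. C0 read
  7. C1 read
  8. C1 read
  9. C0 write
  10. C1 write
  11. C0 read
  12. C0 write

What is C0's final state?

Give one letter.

Op 1: C0 read [C0 read from I: no other sharers -> C0=E (exclusive)] -> [E,I]
Op 2: C1 write [C1 write: invalidate ['C0=E'] -> C1=M] -> [I,M]
Op 3: C1 write [C1 write: already M (modified), no change] -> [I,M]
Op 4: C0 read [C0 read from I: others=['C1=M'] -> C0=S, others downsized to S] -> [S,S]
Op 5: C0 write [C0 write: invalidate ['C1=S'] -> C0=M] -> [M,I]
Op 6: C0 read [C0 read: already in M, no change] -> [M,I]
Op 7: C1 read [C1 read from I: others=['C0=M'] -> C1=S, others downsized to S] -> [S,S]
Op 8: C1 read [C1 read: already in S, no change] -> [S,S]
Op 9: C0 write [C0 write: invalidate ['C1=S'] -> C0=M] -> [M,I]
Op 10: C1 write [C1 write: invalidate ['C0=M'] -> C1=M] -> [I,M]
Op 11: C0 read [C0 read from I: others=['C1=M'] -> C0=S, others downsized to S] -> [S,S]
Op 12: C0 write [C0 write: invalidate ['C1=S'] -> C0=M] -> [M,I]

Answer: M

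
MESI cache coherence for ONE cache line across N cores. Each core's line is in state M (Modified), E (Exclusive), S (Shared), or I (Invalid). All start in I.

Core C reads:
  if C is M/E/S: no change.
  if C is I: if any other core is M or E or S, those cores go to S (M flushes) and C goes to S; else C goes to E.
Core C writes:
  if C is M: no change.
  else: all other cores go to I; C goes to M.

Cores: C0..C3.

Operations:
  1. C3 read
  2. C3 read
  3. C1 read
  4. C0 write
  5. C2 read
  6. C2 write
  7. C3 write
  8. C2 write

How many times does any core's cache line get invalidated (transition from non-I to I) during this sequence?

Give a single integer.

Answer: 5

Derivation:
Op 1: C3 read [C3 read from I: no other sharers -> C3=E (exclusive)] -> [I,I,I,E] (invalidations this op: 0; running total: 0)
Op 2: C3 read [C3 read: already in E, no change] -> [I,I,I,E] (invalidations this op: 0; running total: 0)
Op 3: C1 read [C1 read from I: others=['C3=E'] -> C1=S, others downsized to S] -> [I,S,I,S] (invalidations this op: 0; running total: 0)
Op 4: C0 write [C0 write: invalidate ['C1=S', 'C3=S'] -> C0=M] -> [M,I,I,I] (invalidations this op: 2; running total: 2)
Op 5: C2 read [C2 read from I: others=['C0=M'] -> C2=S, others downsized to S] -> [S,I,S,I] (invalidations this op: 0; running total: 2)
Op 6: C2 write [C2 write: invalidate ['C0=S'] -> C2=M] -> [I,I,M,I] (invalidations this op: 1; running total: 3)
Op 7: C3 write [C3 write: invalidate ['C2=M'] -> C3=M] -> [I,I,I,M] (invalidations this op: 1; running total: 4)
Op 8: C2 write [C2 write: invalidate ['C3=M'] -> C2=M] -> [I,I,M,I] (invalidations this op: 1; running total: 5)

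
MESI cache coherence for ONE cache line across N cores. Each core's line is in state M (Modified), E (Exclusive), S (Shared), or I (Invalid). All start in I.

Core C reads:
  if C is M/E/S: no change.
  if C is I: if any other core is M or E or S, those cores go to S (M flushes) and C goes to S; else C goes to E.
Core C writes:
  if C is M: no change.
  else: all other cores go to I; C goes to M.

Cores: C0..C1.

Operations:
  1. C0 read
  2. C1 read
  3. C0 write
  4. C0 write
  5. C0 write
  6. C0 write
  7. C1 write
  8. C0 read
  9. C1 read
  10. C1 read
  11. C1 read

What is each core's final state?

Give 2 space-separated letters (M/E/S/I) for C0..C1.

Op 1: C0 read [C0 read from I: no other sharers -> C0=E (exclusive)] -> [E,I]
Op 2: C1 read [C1 read from I: others=['C0=E'] -> C1=S, others downsized to S] -> [S,S]
Op 3: C0 write [C0 write: invalidate ['C1=S'] -> C0=M] -> [M,I]
Op 4: C0 write [C0 write: already M (modified), no change] -> [M,I]
Op 5: C0 write [C0 write: already M (modified), no change] -> [M,I]
Op 6: C0 write [C0 write: already M (modified), no change] -> [M,I]
Op 7: C1 write [C1 write: invalidate ['C0=M'] -> C1=M] -> [I,M]
Op 8: C0 read [C0 read from I: others=['C1=M'] -> C0=S, others downsized to S] -> [S,S]
Op 9: C1 read [C1 read: already in S, no change] -> [S,S]
Op 10: C1 read [C1 read: already in S, no change] -> [S,S]
Op 11: C1 read [C1 read: already in S, no change] -> [S,S]

Answer: S S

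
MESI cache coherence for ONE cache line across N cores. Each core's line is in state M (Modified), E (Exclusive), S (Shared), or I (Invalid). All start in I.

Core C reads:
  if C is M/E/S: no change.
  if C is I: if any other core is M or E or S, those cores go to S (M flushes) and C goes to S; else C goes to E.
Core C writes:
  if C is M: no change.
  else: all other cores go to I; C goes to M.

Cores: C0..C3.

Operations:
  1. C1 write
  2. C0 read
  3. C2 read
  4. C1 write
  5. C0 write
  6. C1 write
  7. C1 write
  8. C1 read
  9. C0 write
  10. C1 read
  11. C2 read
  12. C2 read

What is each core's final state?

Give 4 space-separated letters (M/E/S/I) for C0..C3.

Op 1: C1 write [C1 write: invalidate none -> C1=M] -> [I,M,I,I]
Op 2: C0 read [C0 read from I: others=['C1=M'] -> C0=S, others downsized to S] -> [S,S,I,I]
Op 3: C2 read [C2 read from I: others=['C0=S', 'C1=S'] -> C2=S, others downsized to S] -> [S,S,S,I]
Op 4: C1 write [C1 write: invalidate ['C0=S', 'C2=S'] -> C1=M] -> [I,M,I,I]
Op 5: C0 write [C0 write: invalidate ['C1=M'] -> C0=M] -> [M,I,I,I]
Op 6: C1 write [C1 write: invalidate ['C0=M'] -> C1=M] -> [I,M,I,I]
Op 7: C1 write [C1 write: already M (modified), no change] -> [I,M,I,I]
Op 8: C1 read [C1 read: already in M, no change] -> [I,M,I,I]
Op 9: C0 write [C0 write: invalidate ['C1=M'] -> C0=M] -> [M,I,I,I]
Op 10: C1 read [C1 read from I: others=['C0=M'] -> C1=S, others downsized to S] -> [S,S,I,I]
Op 11: C2 read [C2 read from I: others=['C0=S', 'C1=S'] -> C2=S, others downsized to S] -> [S,S,S,I]
Op 12: C2 read [C2 read: already in S, no change] -> [S,S,S,I]

Answer: S S S I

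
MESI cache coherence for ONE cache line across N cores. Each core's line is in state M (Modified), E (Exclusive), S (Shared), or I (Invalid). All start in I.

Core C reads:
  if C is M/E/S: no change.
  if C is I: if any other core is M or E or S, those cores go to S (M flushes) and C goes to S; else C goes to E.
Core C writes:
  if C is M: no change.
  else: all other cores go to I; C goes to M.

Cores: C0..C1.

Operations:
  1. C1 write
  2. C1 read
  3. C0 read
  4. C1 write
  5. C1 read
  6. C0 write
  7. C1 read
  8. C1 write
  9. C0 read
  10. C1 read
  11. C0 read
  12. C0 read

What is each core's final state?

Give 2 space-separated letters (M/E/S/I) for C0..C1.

Answer: S S

Derivation:
Op 1: C1 write [C1 write: invalidate none -> C1=M] -> [I,M]
Op 2: C1 read [C1 read: already in M, no change] -> [I,M]
Op 3: C0 read [C0 read from I: others=['C1=M'] -> C0=S, others downsized to S] -> [S,S]
Op 4: C1 write [C1 write: invalidate ['C0=S'] -> C1=M] -> [I,M]
Op 5: C1 read [C1 read: already in M, no change] -> [I,M]
Op 6: C0 write [C0 write: invalidate ['C1=M'] -> C0=M] -> [M,I]
Op 7: C1 read [C1 read from I: others=['C0=M'] -> C1=S, others downsized to S] -> [S,S]
Op 8: C1 write [C1 write: invalidate ['C0=S'] -> C1=M] -> [I,M]
Op 9: C0 read [C0 read from I: others=['C1=M'] -> C0=S, others downsized to S] -> [S,S]
Op 10: C1 read [C1 read: already in S, no change] -> [S,S]
Op 11: C0 read [C0 read: already in S, no change] -> [S,S]
Op 12: C0 read [C0 read: already in S, no change] -> [S,S]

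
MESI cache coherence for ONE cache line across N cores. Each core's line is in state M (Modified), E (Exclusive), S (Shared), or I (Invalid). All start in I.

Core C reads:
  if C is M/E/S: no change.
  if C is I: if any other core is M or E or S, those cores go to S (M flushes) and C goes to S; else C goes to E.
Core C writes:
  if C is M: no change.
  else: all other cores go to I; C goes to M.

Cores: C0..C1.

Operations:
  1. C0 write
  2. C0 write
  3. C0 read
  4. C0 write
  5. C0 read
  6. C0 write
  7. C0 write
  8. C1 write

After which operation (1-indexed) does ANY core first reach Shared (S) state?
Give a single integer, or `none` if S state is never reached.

Answer: none

Derivation:
Op 1: C0 write [C0 write: invalidate none -> C0=M] -> [M,I]
Op 2: C0 write [C0 write: already M (modified), no change] -> [M,I]
Op 3: C0 read [C0 read: already in M, no change] -> [M,I]
Op 4: C0 write [C0 write: already M (modified), no change] -> [M,I]
Op 5: C0 read [C0 read: already in M, no change] -> [M,I]
Op 6: C0 write [C0 write: already M (modified), no change] -> [M,I]
Op 7: C0 write [C0 write: already M (modified), no change] -> [M,I]
Op 8: C1 write [C1 write: invalidate ['C0=M'] -> C1=M] -> [I,M]
S state never reached in this sequence.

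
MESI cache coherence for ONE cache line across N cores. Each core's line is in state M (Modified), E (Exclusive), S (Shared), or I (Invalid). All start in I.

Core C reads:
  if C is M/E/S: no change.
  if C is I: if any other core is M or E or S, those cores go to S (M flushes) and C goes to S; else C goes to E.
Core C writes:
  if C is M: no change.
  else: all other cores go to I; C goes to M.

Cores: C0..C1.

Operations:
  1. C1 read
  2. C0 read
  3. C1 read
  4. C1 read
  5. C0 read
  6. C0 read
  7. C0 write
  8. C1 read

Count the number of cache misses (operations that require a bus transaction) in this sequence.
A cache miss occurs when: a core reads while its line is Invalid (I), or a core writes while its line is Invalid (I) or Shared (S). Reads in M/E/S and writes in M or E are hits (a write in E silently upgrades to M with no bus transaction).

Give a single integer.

Op 1: C1 read [C1 read from I: no other sharers -> C1=E (exclusive)] -> [I,E] [MISS #1: read from I]
Op 2: C0 read [C0 read from I: others=['C1=E'] -> C0=S, others downsized to S] -> [S,S] [MISS #2: read from I]
Op 3: C1 read [C1 read: already in S, no change] -> [S,S] [hit: read from S]
Op 4: C1 read [C1 read: already in S, no change] -> [S,S] [hit: read from S]
Op 5: C0 read [C0 read: already in S, no change] -> [S,S] [hit: read from S]
Op 6: C0 read [C0 read: already in S, no change] -> [S,S] [hit: read from S]
Op 7: C0 write [C0 write: invalidate ['C1=S'] -> C0=M] -> [M,I] [MISS #3: write from S]
Op 8: C1 read [C1 read from I: others=['C0=M'] -> C1=S, others downsized to S] -> [S,S] [MISS #4: read from I]

Answer: 4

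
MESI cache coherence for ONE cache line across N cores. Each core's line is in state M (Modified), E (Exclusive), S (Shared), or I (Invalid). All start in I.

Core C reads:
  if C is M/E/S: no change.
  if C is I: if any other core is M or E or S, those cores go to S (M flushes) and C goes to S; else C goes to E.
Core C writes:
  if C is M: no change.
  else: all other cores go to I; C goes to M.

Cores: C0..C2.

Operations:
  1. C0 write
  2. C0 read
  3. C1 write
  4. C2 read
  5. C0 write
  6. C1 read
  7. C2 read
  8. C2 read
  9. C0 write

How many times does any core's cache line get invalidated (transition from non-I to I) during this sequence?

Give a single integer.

Op 1: C0 write [C0 write: invalidate none -> C0=M] -> [M,I,I] (invalidations this op: 0; running total: 0)
Op 2: C0 read [C0 read: already in M, no change] -> [M,I,I] (invalidations this op: 0; running total: 0)
Op 3: C1 write [C1 write: invalidate ['C0=M'] -> C1=M] -> [I,M,I] (invalidations this op: 1; running total: 1)
Op 4: C2 read [C2 read from I: others=['C1=M'] -> C2=S, others downsized to S] -> [I,S,S] (invalidations this op: 0; running total: 1)
Op 5: C0 write [C0 write: invalidate ['C1=S', 'C2=S'] -> C0=M] -> [M,I,I] (invalidations this op: 2; running total: 3)
Op 6: C1 read [C1 read from I: others=['C0=M'] -> C1=S, others downsized to S] -> [S,S,I] (invalidations this op: 0; running total: 3)
Op 7: C2 read [C2 read from I: others=['C0=S', 'C1=S'] -> C2=S, others downsized to S] -> [S,S,S] (invalidations this op: 0; running total: 3)
Op 8: C2 read [C2 read: already in S, no change] -> [S,S,S] (invalidations this op: 0; running total: 3)
Op 9: C0 write [C0 write: invalidate ['C1=S', 'C2=S'] -> C0=M] -> [M,I,I] (invalidations this op: 2; running total: 5)

Answer: 5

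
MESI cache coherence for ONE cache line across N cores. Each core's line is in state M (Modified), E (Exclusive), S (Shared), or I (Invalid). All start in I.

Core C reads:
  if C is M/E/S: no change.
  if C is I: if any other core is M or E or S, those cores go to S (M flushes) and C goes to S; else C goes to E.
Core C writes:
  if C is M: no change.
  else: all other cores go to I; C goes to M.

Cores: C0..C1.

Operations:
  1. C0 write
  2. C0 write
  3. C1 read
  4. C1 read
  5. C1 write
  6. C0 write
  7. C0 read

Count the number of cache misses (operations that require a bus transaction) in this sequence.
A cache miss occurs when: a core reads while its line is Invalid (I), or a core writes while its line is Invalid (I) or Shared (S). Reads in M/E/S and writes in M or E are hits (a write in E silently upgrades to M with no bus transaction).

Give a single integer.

Answer: 4

Derivation:
Op 1: C0 write [C0 write: invalidate none -> C0=M] -> [M,I] [MISS #1: write from I]
Op 2: C0 write [C0 write: already M (modified), no change] -> [M,I] [hit: write from M]
Op 3: C1 read [C1 read from I: others=['C0=M'] -> C1=S, others downsized to S] -> [S,S] [MISS #2: read from I]
Op 4: C1 read [C1 read: already in S, no change] -> [S,S] [hit: read from S]
Op 5: C1 write [C1 write: invalidate ['C0=S'] -> C1=M] -> [I,M] [MISS #3: write from S]
Op 6: C0 write [C0 write: invalidate ['C1=M'] -> C0=M] -> [M,I] [MISS #4: write from I]
Op 7: C0 read [C0 read: already in M, no change] -> [M,I] [hit: read from M]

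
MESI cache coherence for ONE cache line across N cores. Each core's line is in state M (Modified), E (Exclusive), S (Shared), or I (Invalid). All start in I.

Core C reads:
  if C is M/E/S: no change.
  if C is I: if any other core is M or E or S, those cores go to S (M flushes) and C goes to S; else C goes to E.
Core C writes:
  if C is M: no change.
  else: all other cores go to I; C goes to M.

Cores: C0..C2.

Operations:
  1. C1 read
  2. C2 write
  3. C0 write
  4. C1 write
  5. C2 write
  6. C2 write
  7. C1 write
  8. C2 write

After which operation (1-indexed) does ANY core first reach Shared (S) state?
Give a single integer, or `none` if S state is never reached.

Op 1: C1 read [C1 read from I: no other sharers -> C1=E (exclusive)] -> [I,E,I]
Op 2: C2 write [C2 write: invalidate ['C1=E'] -> C2=M] -> [I,I,M]
Op 3: C0 write [C0 write: invalidate ['C2=M'] -> C0=M] -> [M,I,I]
Op 4: C1 write [C1 write: invalidate ['C0=M'] -> C1=M] -> [I,M,I]
Op 5: C2 write [C2 write: invalidate ['C1=M'] -> C2=M] -> [I,I,M]
Op 6: C2 write [C2 write: already M (modified), no change] -> [I,I,M]
Op 7: C1 write [C1 write: invalidate ['C2=M'] -> C1=M] -> [I,M,I]
Op 8: C2 write [C2 write: invalidate ['C1=M'] -> C2=M] -> [I,I,M]
S state never reached in this sequence.

Answer: none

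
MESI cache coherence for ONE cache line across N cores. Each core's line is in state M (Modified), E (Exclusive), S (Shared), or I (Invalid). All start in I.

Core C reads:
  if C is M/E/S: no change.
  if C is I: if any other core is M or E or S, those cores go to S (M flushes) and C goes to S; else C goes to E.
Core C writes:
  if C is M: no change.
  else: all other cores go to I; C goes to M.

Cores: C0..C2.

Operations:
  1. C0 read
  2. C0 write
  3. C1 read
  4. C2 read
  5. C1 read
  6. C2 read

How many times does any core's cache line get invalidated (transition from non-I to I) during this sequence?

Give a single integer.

Answer: 0

Derivation:
Op 1: C0 read [C0 read from I: no other sharers -> C0=E (exclusive)] -> [E,I,I] (invalidations this op: 0; running total: 0)
Op 2: C0 write [C0 write: invalidate none -> C0=M] -> [M,I,I] (invalidations this op: 0; running total: 0)
Op 3: C1 read [C1 read from I: others=['C0=M'] -> C1=S, others downsized to S] -> [S,S,I] (invalidations this op: 0; running total: 0)
Op 4: C2 read [C2 read from I: others=['C0=S', 'C1=S'] -> C2=S, others downsized to S] -> [S,S,S] (invalidations this op: 0; running total: 0)
Op 5: C1 read [C1 read: already in S, no change] -> [S,S,S] (invalidations this op: 0; running total: 0)
Op 6: C2 read [C2 read: already in S, no change] -> [S,S,S] (invalidations this op: 0; running total: 0)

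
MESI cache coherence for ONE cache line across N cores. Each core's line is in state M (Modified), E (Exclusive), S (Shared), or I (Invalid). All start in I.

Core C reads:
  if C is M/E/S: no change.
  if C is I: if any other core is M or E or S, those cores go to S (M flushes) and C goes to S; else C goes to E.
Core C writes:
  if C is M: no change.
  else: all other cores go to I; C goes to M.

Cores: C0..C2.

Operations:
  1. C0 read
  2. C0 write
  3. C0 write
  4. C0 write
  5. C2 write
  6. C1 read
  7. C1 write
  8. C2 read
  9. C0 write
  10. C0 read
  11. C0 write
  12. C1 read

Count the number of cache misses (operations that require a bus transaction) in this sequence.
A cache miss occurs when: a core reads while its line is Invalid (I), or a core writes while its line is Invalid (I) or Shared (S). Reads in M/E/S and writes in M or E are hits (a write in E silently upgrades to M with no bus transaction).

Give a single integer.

Answer: 7

Derivation:
Op 1: C0 read [C0 read from I: no other sharers -> C0=E (exclusive)] -> [E,I,I] [MISS #1: read from I]
Op 2: C0 write [C0 write: invalidate none -> C0=M] -> [M,I,I] [hit: write from E is a silent E->M upgrade, no bus transaction]
Op 3: C0 write [C0 write: already M (modified), no change] -> [M,I,I] [hit: write from M]
Op 4: C0 write [C0 write: already M (modified), no change] -> [M,I,I] [hit: write from M]
Op 5: C2 write [C2 write: invalidate ['C0=M'] -> C2=M] -> [I,I,M] [MISS #2: write from I]
Op 6: C1 read [C1 read from I: others=['C2=M'] -> C1=S, others downsized to S] -> [I,S,S] [MISS #3: read from I]
Op 7: C1 write [C1 write: invalidate ['C2=S'] -> C1=M] -> [I,M,I] [MISS #4: write from S]
Op 8: C2 read [C2 read from I: others=['C1=M'] -> C2=S, others downsized to S] -> [I,S,S] [MISS #5: read from I]
Op 9: C0 write [C0 write: invalidate ['C1=S', 'C2=S'] -> C0=M] -> [M,I,I] [MISS #6: write from I]
Op 10: C0 read [C0 read: already in M, no change] -> [M,I,I] [hit: read from M]
Op 11: C0 write [C0 write: already M (modified), no change] -> [M,I,I] [hit: write from M]
Op 12: C1 read [C1 read from I: others=['C0=M'] -> C1=S, others downsized to S] -> [S,S,I] [MISS #7: read from I]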